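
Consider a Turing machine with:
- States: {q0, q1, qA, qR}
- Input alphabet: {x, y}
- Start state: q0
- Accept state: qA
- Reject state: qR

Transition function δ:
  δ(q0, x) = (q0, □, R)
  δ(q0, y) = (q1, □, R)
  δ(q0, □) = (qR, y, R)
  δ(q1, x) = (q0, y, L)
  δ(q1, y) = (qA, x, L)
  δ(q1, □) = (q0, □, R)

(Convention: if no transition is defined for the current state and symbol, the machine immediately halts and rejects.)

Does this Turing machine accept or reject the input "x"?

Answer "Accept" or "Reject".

Execution trace:
Initial: [q0]x
Step 1: δ(q0, x) = (q0, □, R) → □[q0]□
Step 2: δ(q0, □) = (qR, y, R) → □y[qR]□

The machine reaches the reject state qR and halts.

Answer: Reject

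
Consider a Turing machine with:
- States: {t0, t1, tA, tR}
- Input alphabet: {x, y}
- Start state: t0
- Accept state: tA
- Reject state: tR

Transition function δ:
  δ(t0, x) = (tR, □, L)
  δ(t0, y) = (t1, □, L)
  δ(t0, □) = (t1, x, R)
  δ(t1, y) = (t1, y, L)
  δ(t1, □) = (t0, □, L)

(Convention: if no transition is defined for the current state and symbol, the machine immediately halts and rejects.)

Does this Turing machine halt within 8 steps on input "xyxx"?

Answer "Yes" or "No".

Execution trace:
Initial: [t0]xyxx
Step 1: δ(t0, x) = (tR, □, L) → [tR]□□yxx

The machine reaches the reject state tR and halts.
The machine halted after 1 step (within the 8-step bound).

Answer: Yes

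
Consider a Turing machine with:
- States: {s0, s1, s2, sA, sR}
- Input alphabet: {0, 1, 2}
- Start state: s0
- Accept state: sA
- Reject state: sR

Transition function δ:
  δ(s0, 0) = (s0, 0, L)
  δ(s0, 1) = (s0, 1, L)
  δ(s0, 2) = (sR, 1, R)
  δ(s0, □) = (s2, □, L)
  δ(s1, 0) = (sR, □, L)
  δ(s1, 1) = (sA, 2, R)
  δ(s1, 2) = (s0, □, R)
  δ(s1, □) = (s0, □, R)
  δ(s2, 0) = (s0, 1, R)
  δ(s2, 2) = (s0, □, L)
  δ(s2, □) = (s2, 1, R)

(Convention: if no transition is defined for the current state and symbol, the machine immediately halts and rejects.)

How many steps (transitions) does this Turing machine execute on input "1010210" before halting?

Execution trace:
Initial: [s0]1010210
Step 1: δ(s0, 1) = (s0, 1, L) → [s0]□1010210
Step 2: δ(s0, □) = (s2, □, L) → [s2]□□1010210
Step 3: δ(s2, □) = (s2, 1, R) → 1[s2]□1010210
Step 4: δ(s2, □) = (s2, 1, R) → 11[s2]1010210

No transition is defined for δ(s2, 1). By convention the machine halts and rejects.

The machine executed 4 steps before halting.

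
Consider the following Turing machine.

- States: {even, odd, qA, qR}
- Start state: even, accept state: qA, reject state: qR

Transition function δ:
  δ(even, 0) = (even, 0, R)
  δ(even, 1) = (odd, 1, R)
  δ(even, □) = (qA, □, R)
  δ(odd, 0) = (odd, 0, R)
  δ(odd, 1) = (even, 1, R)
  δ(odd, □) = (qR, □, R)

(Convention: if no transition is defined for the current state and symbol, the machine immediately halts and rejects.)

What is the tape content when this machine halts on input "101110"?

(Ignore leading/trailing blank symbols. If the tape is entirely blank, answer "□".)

Execution trace:
Initial: [even]101110
Step 1: δ(even, 1) = (odd, 1, R) → 1[odd]01110
Step 2: δ(odd, 0) = (odd, 0, R) → 10[odd]1110
Step 3: δ(odd, 1) = (even, 1, R) → 101[even]110
Step 4: δ(even, 1) = (odd, 1, R) → 1011[odd]10
Step 5: δ(odd, 1) = (even, 1, R) → 10111[even]0
Step 6: δ(even, 0) = (even, 0, R) → 101110[even]□
Step 7: δ(even, □) = (qA, □, R) → 101110□[qA]□

The machine reaches the accept state qA and halts.

Final tape (ignoring leading/trailing blanks): 101110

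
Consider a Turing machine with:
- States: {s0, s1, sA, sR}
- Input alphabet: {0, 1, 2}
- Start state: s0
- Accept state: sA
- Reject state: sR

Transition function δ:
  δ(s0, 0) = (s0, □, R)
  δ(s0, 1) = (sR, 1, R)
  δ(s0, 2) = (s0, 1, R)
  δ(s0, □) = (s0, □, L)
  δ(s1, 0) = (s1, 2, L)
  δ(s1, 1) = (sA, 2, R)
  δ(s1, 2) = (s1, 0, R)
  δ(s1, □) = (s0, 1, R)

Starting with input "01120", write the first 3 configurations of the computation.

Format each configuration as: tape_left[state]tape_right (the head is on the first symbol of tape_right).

Transitions applied:
Step 1: δ(s0, 0) = (s0, □, R)
Step 2: δ(s0, 1) = (sR, 1, R)

The first 3 configurations are:
[s0]01120 ⊢ □[s0]1120 ⊢ □1[sR]120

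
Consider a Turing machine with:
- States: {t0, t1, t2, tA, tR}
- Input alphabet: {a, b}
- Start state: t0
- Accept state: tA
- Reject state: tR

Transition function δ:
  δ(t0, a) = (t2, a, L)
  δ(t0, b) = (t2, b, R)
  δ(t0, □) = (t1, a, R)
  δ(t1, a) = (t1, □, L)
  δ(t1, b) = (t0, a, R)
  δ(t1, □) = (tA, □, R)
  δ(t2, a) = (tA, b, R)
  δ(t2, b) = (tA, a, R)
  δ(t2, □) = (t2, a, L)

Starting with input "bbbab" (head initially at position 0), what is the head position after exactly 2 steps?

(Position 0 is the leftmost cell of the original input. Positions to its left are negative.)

Execution trace (head position shown):
Step 0: [t0]bbbab  (head at position 0)
Step 1: move right → b[t2]bbab  (head at position 1)
Step 2: move right → ba[tA]bab  (head at position 2)

After 2 steps, the head is at position 2.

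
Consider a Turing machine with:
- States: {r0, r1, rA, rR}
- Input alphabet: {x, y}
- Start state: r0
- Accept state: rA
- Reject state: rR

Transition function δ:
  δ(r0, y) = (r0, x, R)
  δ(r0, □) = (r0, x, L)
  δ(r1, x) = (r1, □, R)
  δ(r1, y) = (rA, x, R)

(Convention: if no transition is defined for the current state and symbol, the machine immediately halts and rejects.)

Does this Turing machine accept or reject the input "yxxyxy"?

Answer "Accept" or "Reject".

Execution trace:
Initial: [r0]yxxyxy
Step 1: δ(r0, y) = (r0, x, R) → x[r0]xxyxy

No transition is defined for δ(r0, x). By convention the machine halts and rejects.

Answer: Reject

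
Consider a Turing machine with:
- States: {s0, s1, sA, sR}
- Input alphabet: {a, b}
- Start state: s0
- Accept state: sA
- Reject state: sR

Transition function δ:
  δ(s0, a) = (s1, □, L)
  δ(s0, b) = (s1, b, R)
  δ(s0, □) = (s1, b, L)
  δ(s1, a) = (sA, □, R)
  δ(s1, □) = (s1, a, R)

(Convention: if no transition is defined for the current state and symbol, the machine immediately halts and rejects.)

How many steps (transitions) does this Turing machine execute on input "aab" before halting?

Execution trace:
Initial: [s0]aab
Step 1: δ(s0, a) = (s1, □, L) → [s1]□□ab
Step 2: δ(s1, □) = (s1, a, R) → a[s1]□ab
Step 3: δ(s1, □) = (s1, a, R) → aa[s1]ab
Step 4: δ(s1, a) = (sA, □, R) → aa□[sA]b

The machine reaches the accept state sA and halts.

The machine executed 4 steps before halting.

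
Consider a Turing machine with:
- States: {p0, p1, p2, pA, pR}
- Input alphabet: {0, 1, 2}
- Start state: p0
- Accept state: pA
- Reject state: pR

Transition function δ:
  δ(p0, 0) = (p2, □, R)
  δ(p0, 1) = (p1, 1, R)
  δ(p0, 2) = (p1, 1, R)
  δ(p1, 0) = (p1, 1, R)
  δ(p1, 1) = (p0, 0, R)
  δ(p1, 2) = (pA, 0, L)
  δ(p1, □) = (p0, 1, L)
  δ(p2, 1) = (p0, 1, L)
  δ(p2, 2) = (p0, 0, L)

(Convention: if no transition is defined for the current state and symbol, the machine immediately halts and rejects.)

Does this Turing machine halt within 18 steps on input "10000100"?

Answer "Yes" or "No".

Execution trace:
Initial: [p0]10000100
Step 1: δ(p0, 1) = (p1, 1, R) → 1[p1]0000100
Step 2: δ(p1, 0) = (p1, 1, R) → 11[p1]000100
Step 3: δ(p1, 0) = (p1, 1, R) → 111[p1]00100
Step 4: δ(p1, 0) = (p1, 1, R) → 1111[p1]0100
Step 5: δ(p1, 0) = (p1, 1, R) → 11111[p1]100
Step 6: δ(p1, 1) = (p0, 0, R) → 111110[p0]00
Step 7: δ(p0, 0) = (p2, □, R) → 111110□[p2]0

No transition is defined for δ(p2, 0). By convention the machine halts and rejects.
The machine halted after 7 steps (within the 18-step bound).

Answer: Yes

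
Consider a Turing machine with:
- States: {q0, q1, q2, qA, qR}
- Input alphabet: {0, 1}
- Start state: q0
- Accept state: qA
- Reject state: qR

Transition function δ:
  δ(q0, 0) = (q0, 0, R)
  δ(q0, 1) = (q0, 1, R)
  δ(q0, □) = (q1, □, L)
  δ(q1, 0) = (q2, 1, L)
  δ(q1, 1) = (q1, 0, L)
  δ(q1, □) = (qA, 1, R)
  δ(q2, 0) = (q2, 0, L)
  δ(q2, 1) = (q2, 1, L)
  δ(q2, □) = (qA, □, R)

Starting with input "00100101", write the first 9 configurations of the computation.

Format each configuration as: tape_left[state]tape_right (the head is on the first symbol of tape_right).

Transitions applied:
Step 1: δ(q0, 0) = (q0, 0, R)
Step 2: δ(q0, 0) = (q0, 0, R)
Step 3: δ(q0, 1) = (q0, 1, R)
Step 4: δ(q0, 0) = (q0, 0, R)
Step 5: δ(q0, 0) = (q0, 0, R)
Step 6: δ(q0, 1) = (q0, 1, R)
Step 7: δ(q0, 0) = (q0, 0, R)
Step 8: δ(q0, 1) = (q0, 1, R)

The first 9 configurations are:
[q0]00100101 ⊢ 0[q0]0100101 ⊢ 00[q0]100101 ⊢ 001[q0]00101 ⊢ 0010[q0]0101 ⊢ 00100[q0]101 ⊢ 001001[q0]01 ⊢ 0010010[q0]1 ⊢ 00100101[q0]□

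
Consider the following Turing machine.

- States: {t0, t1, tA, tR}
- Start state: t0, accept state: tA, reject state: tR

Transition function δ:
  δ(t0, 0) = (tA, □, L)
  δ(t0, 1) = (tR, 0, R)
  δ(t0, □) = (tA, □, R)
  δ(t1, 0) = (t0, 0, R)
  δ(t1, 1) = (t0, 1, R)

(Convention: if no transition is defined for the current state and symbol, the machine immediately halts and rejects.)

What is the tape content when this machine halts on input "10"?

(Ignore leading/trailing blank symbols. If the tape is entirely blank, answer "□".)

Execution trace:
Initial: [t0]10
Step 1: δ(t0, 1) = (tR, 0, R) → 0[tR]0

The machine reaches the reject state tR and halts.

Final tape (ignoring leading/trailing blanks): 00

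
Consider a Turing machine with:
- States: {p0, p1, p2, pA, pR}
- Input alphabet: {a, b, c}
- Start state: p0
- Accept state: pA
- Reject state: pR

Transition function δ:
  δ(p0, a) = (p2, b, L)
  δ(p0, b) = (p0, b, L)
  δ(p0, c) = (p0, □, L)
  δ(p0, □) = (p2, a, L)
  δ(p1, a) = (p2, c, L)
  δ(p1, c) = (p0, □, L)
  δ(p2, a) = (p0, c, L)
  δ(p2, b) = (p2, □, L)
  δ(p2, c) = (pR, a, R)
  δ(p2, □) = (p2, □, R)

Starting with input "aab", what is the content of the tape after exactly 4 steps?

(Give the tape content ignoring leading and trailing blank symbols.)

Execution trace:
Initial: [p0]aab
Step 1: δ(p0, a) = (p2, b, L) → [p2]□bab
Step 2: δ(p2, □) = (p2, □, R) → □[p2]bab
Step 3: δ(p2, b) = (p2, □, L) → [p2]□□ab
Step 4: δ(p2, □) = (p2, □, R) → □[p2]□ab

After 4 steps, the tape (ignoring leading/trailing blanks) is: ab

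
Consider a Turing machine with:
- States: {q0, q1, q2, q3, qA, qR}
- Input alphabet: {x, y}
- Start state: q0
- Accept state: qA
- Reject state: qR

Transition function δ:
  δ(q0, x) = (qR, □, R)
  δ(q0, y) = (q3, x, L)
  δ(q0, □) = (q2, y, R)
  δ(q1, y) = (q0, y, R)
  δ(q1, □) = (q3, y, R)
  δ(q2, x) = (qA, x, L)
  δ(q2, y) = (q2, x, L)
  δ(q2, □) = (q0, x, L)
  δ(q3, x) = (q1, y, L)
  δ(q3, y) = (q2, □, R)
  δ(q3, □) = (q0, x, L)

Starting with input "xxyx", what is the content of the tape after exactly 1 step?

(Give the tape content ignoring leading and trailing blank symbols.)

Execution trace:
Initial: [q0]xxyx
Step 1: δ(q0, x) = (qR, □, R) → □[qR]xyx

The machine reaches the reject state qR and halts.

After 1 step, the tape (ignoring leading/trailing blanks) is: xyx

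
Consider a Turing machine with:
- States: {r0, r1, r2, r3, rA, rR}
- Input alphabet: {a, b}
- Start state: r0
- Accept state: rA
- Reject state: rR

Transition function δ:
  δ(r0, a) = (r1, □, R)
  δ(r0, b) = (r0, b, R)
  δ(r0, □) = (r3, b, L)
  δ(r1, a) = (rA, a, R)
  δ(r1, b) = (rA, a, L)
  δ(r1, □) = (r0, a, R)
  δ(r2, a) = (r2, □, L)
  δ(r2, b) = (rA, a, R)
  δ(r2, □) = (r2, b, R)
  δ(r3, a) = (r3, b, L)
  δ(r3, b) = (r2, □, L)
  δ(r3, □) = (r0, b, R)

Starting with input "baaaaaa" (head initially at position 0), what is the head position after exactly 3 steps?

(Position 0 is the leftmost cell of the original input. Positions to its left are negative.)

Execution trace (head position shown):
Step 0: [r0]baaaaaa  (head at position 0)
Step 1: move right → b[r0]aaaaaa  (head at position 1)
Step 2: move right → b□[r1]aaaaa  (head at position 2)
Step 3: move right → b□a[rA]aaaa  (head at position 3)

After 3 steps, the head is at position 3.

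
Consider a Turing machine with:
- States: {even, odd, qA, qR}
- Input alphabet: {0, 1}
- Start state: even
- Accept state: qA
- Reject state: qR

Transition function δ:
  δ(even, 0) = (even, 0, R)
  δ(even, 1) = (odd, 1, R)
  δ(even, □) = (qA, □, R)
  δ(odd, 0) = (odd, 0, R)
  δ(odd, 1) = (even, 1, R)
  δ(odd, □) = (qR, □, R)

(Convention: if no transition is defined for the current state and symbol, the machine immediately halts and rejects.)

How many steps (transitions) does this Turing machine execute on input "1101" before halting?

Execution trace:
Initial: [even]1101
Step 1: δ(even, 1) = (odd, 1, R) → 1[odd]101
Step 2: δ(odd, 1) = (even, 1, R) → 11[even]01
Step 3: δ(even, 0) = (even, 0, R) → 110[even]1
Step 4: δ(even, 1) = (odd, 1, R) → 1101[odd]□
Step 5: δ(odd, □) = (qR, □, R) → 1101□[qR]□

The machine reaches the reject state qR and halts.

The machine executed 5 steps before halting.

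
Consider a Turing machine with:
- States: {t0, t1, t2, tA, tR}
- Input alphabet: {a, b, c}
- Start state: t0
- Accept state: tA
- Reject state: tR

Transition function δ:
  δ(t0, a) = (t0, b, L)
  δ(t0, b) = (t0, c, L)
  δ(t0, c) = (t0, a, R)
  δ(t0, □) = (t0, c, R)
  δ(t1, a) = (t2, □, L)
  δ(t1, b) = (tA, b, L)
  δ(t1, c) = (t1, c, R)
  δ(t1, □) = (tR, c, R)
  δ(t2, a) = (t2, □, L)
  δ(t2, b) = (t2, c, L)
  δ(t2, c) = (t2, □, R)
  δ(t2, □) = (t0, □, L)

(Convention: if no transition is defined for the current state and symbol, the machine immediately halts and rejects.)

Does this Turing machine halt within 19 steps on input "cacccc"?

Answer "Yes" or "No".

Execution trace:
Initial: [t0]cacccc
Step 1: δ(t0, c) = (t0, a, R) → a[t0]acccc
Step 2: δ(t0, a) = (t0, b, L) → [t0]abcccc
Step 3: δ(t0, a) = (t0, b, L) → [t0]□bbcccc
Step 4: δ(t0, □) = (t0, c, R) → c[t0]bbcccc
Step 5: δ(t0, b) = (t0, c, L) → [t0]ccbcccc
Step 6: δ(t0, c) = (t0, a, R) → a[t0]cbcccc
Step 7: δ(t0, c) = (t0, a, R) → aa[t0]bcccc
Step 8: δ(t0, b) = (t0, c, L) → a[t0]accccc
Step 9: δ(t0, a) = (t0, b, L) → [t0]abccccc
Step 10: δ(t0, a) = (t0, b, L) → [t0]□bbccccc
Step 11: δ(t0, □) = (t0, c, R) → c[t0]bbccccc
Step 12: δ(t0, b) = (t0, c, L) → [t0]ccbccccc
Step 13: δ(t0, c) = (t0, a, R) → a[t0]cbccccc
Step 14: δ(t0, c) = (t0, a, R) → aa[t0]bccccc
Step 15: δ(t0, b) = (t0, c, L) → a[t0]acccccc
Step 16: δ(t0, a) = (t0, b, L) → [t0]abcccccc
Step 17: δ(t0, a) = (t0, b, L) → [t0]□bbcccccc
Step 18: δ(t0, □) = (t0, c, R) → c[t0]bbcccccc
Step 19: δ(t0, b) = (t0, c, L) → [t0]ccbcccccc

The machine has not reached a halting state after 19 steps.
The machine did not halt within the 19-step bound.

Answer: No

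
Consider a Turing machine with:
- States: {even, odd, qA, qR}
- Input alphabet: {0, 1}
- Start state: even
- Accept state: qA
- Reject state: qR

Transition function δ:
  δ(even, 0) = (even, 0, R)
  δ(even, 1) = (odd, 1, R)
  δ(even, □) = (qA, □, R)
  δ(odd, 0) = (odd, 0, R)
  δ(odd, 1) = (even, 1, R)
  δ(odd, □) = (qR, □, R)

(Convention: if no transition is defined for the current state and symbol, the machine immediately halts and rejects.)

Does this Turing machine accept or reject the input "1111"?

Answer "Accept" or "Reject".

Execution trace:
Initial: [even]1111
Step 1: δ(even, 1) = (odd, 1, R) → 1[odd]111
Step 2: δ(odd, 1) = (even, 1, R) → 11[even]11
Step 3: δ(even, 1) = (odd, 1, R) → 111[odd]1
Step 4: δ(odd, 1) = (even, 1, R) → 1111[even]□
Step 5: δ(even, □) = (qA, □, R) → 1111□[qA]□

The machine reaches the accept state qA and halts.

Answer: Accept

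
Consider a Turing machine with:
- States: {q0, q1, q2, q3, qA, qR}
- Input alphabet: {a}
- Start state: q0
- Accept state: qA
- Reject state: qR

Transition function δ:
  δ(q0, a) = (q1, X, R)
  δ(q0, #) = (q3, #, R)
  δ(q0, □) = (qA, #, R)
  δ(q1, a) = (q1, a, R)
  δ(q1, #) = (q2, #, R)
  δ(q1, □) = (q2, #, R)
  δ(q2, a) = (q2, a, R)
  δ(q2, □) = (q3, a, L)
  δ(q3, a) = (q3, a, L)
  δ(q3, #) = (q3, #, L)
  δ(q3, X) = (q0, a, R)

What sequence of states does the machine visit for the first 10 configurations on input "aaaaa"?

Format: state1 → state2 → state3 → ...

Execution trace:
Initial: [q0]aaaaa
Step 1: δ(q0, a) = (q1, X, R) → X[q1]aaaa
Step 2: δ(q1, a) = (q1, a, R) → Xa[q1]aaa
Step 3: δ(q1, a) = (q1, a, R) → Xaa[q1]aa
Step 4: δ(q1, a) = (q1, a, R) → Xaaa[q1]a
Step 5: δ(q1, a) = (q1, a, R) → Xaaaa[q1]□
Step 6: δ(q1, □) = (q2, #, R) → Xaaaa#[q2]□
Step 7: δ(q2, □) = (q3, a, L) → Xaaaa[q3]#a
Step 8: δ(q3, #) = (q3, #, L) → Xaaa[q3]a#a
Step 9: δ(q3, a) = (q3, a, L) → Xaa[q3]aa#a

State sequence: q0 → q1 → q1 → q1 → q1 → q1 → q2 → q3 → q3 → q3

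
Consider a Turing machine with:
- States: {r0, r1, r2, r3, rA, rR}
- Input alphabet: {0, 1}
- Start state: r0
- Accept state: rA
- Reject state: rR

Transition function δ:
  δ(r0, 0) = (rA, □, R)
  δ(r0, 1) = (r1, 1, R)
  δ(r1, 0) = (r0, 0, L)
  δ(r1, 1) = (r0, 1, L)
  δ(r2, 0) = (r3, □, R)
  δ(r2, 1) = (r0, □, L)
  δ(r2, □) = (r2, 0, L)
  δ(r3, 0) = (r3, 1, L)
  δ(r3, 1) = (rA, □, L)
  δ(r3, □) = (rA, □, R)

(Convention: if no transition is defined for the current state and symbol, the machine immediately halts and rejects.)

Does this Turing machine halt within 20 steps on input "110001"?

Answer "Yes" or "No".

Execution trace:
Initial: [r0]110001
Step 1: δ(r0, 1) = (r1, 1, R) → 1[r1]10001
Step 2: δ(r1, 1) = (r0, 1, L) → [r0]110001
Step 3: δ(r0, 1) = (r1, 1, R) → 1[r1]10001
Step 4: δ(r1, 1) = (r0, 1, L) → [r0]110001
Step 5: δ(r0, 1) = (r1, 1, R) → 1[r1]10001
Step 6: δ(r1, 1) = (r0, 1, L) → [r0]110001
Step 7: δ(r0, 1) = (r1, 1, R) → 1[r1]10001
Step 8: δ(r1, 1) = (r0, 1, L) → [r0]110001
Step 9: δ(r0, 1) = (r1, 1, R) → 1[r1]10001
Step 10: δ(r1, 1) = (r0, 1, L) → [r0]110001
Step 11: δ(r0, 1) = (r1, 1, R) → 1[r1]10001
Step 12: δ(r1, 1) = (r0, 1, L) → [r0]110001
Step 13: δ(r0, 1) = (r1, 1, R) → 1[r1]10001
Step 14: δ(r1, 1) = (r0, 1, L) → [r0]110001
Step 15: δ(r0, 1) = (r1, 1, R) → 1[r1]10001
Step 16: δ(r1, 1) = (r0, 1, L) → [r0]110001
Step 17: δ(r0, 1) = (r1, 1, R) → 1[r1]10001
Step 18: δ(r1, 1) = (r0, 1, L) → [r0]110001
Step 19: δ(r0, 1) = (r1, 1, R) → 1[r1]10001
Step 20: δ(r1, 1) = (r0, 1, L) → [r0]110001

The machine has not reached a halting state after 20 steps.
The machine did not halt within the 20-step bound.

Answer: No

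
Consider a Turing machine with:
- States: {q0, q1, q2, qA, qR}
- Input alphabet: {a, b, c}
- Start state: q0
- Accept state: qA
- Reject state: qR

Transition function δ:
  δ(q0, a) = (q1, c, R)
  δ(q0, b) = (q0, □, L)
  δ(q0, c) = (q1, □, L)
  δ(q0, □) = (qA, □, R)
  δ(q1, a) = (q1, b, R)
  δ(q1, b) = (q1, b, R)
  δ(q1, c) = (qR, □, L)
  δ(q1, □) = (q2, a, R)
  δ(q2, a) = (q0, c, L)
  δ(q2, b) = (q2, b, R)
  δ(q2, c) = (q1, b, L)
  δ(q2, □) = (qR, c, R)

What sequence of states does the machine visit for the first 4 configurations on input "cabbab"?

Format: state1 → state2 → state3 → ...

Execution trace:
Initial: [q0]cabbab
Step 1: δ(q0, c) = (q1, □, L) → [q1]□□abbab
Step 2: δ(q1, □) = (q2, a, R) → a[q2]□abbab
Step 3: δ(q2, □) = (qR, c, R) → ac[qR]abbab

The machine reaches the reject state qR and halts.

State sequence: q0 → q1 → q2 → qR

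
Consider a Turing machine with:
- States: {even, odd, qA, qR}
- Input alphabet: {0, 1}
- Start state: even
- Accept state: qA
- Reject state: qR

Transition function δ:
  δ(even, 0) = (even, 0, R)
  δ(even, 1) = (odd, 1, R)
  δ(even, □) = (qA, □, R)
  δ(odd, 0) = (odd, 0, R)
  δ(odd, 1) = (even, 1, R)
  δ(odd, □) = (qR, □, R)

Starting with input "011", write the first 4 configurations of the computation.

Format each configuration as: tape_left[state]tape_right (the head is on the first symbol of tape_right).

Transitions applied:
Step 1: δ(even, 0) = (even, 0, R)
Step 2: δ(even, 1) = (odd, 1, R)
Step 3: δ(odd, 1) = (even, 1, R)

The first 4 configurations are:
[even]011 ⊢ 0[even]11 ⊢ 01[odd]1 ⊢ 011[even]□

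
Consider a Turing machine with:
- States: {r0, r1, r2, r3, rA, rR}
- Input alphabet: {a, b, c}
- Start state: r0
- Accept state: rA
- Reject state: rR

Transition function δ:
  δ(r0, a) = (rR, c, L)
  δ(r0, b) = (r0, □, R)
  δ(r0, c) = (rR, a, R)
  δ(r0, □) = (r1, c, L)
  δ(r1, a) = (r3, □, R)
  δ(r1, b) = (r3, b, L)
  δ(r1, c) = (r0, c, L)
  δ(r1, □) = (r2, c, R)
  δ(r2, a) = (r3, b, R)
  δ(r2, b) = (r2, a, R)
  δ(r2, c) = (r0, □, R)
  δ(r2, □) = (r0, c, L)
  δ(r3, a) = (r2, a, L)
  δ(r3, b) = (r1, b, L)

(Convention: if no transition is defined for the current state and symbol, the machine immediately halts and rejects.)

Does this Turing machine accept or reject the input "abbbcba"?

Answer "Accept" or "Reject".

Execution trace:
Initial: [r0]abbbcba
Step 1: δ(r0, a) = (rR, c, L) → [rR]□cbbbcba

The machine reaches the reject state rR and halts.

Answer: Reject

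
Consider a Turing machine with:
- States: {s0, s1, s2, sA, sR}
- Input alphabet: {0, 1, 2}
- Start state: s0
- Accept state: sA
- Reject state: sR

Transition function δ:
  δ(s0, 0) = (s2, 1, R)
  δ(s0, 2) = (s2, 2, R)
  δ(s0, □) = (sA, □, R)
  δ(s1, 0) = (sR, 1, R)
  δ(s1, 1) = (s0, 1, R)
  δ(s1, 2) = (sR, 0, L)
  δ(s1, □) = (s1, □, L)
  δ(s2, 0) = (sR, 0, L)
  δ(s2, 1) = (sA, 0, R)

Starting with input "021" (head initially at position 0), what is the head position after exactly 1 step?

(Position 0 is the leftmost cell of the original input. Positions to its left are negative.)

Execution trace (head position shown):
Step 0: [s0]021  (head at position 0)
Step 1: move right → 1[s2]21  (head at position 1)

After 1 step, the head is at position 1.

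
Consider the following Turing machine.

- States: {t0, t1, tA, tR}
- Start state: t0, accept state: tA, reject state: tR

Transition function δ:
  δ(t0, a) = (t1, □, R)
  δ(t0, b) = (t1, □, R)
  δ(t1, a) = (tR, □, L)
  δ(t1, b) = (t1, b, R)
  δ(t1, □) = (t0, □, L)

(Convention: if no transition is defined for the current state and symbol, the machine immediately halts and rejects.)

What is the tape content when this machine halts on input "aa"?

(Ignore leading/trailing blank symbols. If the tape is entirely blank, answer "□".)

Execution trace:
Initial: [t0]aa
Step 1: δ(t0, a) = (t1, □, R) → □[t1]a
Step 2: δ(t1, a) = (tR, □, L) → [tR]□□

The machine reaches the reject state tR and halts.

Final tape (ignoring leading/trailing blanks): □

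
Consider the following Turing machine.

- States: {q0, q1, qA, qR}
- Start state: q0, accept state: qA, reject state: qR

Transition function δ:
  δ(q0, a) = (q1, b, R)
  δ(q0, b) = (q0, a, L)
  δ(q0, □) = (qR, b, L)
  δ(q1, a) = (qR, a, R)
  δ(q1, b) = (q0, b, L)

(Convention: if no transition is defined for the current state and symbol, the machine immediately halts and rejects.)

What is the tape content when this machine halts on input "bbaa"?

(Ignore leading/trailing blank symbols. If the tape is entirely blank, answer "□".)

Execution trace:
Initial: [q0]bbaa
Step 1: δ(q0, b) = (q0, a, L) → [q0]□abaa
Step 2: δ(q0, □) = (qR, b, L) → [qR]□babaa

The machine reaches the reject state qR and halts.

Final tape (ignoring leading/trailing blanks): babaa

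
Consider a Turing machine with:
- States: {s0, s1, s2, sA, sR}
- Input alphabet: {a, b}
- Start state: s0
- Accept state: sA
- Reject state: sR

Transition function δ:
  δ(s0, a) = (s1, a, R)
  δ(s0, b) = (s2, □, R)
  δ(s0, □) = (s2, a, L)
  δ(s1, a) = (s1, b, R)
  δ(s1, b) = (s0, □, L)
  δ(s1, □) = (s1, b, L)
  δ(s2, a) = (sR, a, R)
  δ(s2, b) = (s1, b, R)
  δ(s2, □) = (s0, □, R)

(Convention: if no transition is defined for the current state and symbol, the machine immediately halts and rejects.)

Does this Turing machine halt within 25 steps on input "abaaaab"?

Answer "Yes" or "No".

Execution trace:
Initial: [s0]abaaaab
Step 1: δ(s0, a) = (s1, a, R) → a[s1]baaaab
Step 2: δ(s1, b) = (s0, □, L) → [s0]a□aaaab
Step 3: δ(s0, a) = (s1, a, R) → a[s1]□aaaab
Step 4: δ(s1, □) = (s1, b, L) → [s1]abaaaab
Step 5: δ(s1, a) = (s1, b, R) → b[s1]baaaab
Step 6: δ(s1, b) = (s0, □, L) → [s0]b□aaaab
Step 7: δ(s0, b) = (s2, □, R) → □[s2]□aaaab
Step 8: δ(s2, □) = (s0, □, R) → □□[s0]aaaab
Step 9: δ(s0, a) = (s1, a, R) → □□a[s1]aaab
Step 10: δ(s1, a) = (s1, b, R) → □□ab[s1]aab
Step 11: δ(s1, a) = (s1, b, R) → □□abb[s1]ab
Step 12: δ(s1, a) = (s1, b, R) → □□abbb[s1]b
Step 13: δ(s1, b) = (s0, □, L) → □□abb[s0]b□
Step 14: δ(s0, b) = (s2, □, R) → □□abb□[s2]□
Step 15: δ(s2, □) = (s0, □, R) → □□abb□□[s0]□
Step 16: δ(s0, □) = (s2, a, L) → □□abb□[s2]□a
Step 17: δ(s2, □) = (s0, □, R) → □□abb□□[s0]a
Step 18: δ(s0, a) = (s1, a, R) → □□abb□□a[s1]□
Step 19: δ(s1, □) = (s1, b, L) → □□abb□□[s1]ab
Step 20: δ(s1, a) = (s1, b, R) → □□abb□□b[s1]b
Step 21: δ(s1, b) = (s0, □, L) → □□abb□□[s0]b□
Step 22: δ(s0, b) = (s2, □, R) → □□abb□□□[s2]□
Step 23: δ(s2, □) = (s0, □, R) → □□abb□□□□[s0]□
Step 24: δ(s0, □) = (s2, a, L) → □□abb□□□[s2]□a
Step 25: δ(s2, □) = (s0, □, R) → □□abb□□□□[s0]a

The machine has not reached a halting state after 25 steps.
The machine did not halt within the 25-step bound.

Answer: No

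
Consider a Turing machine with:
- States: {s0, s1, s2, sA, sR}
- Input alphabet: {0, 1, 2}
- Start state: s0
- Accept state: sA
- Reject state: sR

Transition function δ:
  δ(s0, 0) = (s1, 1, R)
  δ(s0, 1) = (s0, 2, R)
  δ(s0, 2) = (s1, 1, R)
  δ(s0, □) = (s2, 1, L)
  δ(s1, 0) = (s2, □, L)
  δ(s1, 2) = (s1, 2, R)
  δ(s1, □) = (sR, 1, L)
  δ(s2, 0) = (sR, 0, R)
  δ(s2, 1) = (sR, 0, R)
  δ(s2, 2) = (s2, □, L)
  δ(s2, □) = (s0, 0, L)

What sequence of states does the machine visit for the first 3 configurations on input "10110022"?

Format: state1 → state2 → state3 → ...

Execution trace:
Initial: [s0]10110022
Step 1: δ(s0, 1) = (s0, 2, R) → 2[s0]0110022
Step 2: δ(s0, 0) = (s1, 1, R) → 21[s1]110022

No transition is defined for δ(s1, 1). By convention the machine halts and rejects.

State sequence: s0 → s0 → s1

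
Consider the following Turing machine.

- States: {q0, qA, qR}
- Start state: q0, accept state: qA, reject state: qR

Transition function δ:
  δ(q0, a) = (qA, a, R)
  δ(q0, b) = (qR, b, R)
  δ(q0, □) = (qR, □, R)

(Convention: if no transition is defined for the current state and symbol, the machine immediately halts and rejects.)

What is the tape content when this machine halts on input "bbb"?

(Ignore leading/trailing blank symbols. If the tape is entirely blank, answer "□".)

Execution trace:
Initial: [q0]bbb
Step 1: δ(q0, b) = (qR, b, R) → b[qR]bb

The machine reaches the reject state qR and halts.

Final tape (ignoring leading/trailing blanks): bbb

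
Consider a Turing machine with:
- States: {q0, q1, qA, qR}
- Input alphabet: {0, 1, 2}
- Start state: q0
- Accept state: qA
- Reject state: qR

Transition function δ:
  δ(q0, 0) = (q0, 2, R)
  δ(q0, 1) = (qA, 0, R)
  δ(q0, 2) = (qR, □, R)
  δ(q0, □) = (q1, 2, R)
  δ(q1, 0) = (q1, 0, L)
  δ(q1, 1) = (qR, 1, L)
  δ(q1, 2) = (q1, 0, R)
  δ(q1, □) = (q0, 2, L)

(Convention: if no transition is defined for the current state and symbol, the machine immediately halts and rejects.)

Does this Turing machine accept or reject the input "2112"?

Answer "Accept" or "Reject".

Execution trace:
Initial: [q0]2112
Step 1: δ(q0, 2) = (qR, □, R) → □[qR]112

The machine reaches the reject state qR and halts.

Answer: Reject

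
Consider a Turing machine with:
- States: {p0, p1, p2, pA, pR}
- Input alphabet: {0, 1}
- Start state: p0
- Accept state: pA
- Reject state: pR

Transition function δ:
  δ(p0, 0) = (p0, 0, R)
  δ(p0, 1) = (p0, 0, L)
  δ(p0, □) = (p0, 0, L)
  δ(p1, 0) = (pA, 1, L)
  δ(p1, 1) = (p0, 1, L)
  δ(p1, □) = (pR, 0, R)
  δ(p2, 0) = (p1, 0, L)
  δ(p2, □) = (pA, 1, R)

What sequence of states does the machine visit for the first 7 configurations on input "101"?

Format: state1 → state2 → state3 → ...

Execution trace:
Initial: [p0]101
Step 1: δ(p0, 1) = (p0, 0, L) → [p0]□001
Step 2: δ(p0, □) = (p0, 0, L) → [p0]□0001
Step 3: δ(p0, □) = (p0, 0, L) → [p0]□00001
Step 4: δ(p0, □) = (p0, 0, L) → [p0]□000001
Step 5: δ(p0, □) = (p0, 0, L) → [p0]□0000001
Step 6: δ(p0, □) = (p0, 0, L) → [p0]□00000001

State sequence: p0 → p0 → p0 → p0 → p0 → p0 → p0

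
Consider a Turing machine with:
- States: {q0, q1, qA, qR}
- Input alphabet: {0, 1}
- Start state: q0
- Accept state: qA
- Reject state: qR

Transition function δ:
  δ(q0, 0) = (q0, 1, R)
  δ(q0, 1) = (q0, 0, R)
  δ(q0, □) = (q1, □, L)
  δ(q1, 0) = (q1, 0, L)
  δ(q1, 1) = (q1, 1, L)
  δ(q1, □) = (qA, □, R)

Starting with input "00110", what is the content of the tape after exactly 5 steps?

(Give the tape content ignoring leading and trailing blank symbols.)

Execution trace:
Initial: [q0]00110
Step 1: δ(q0, 0) = (q0, 1, R) → 1[q0]0110
Step 2: δ(q0, 0) = (q0, 1, R) → 11[q0]110
Step 3: δ(q0, 1) = (q0, 0, R) → 110[q0]10
Step 4: δ(q0, 1) = (q0, 0, R) → 1100[q0]0
Step 5: δ(q0, 0) = (q0, 1, R) → 11001[q0]□

After 5 steps, the tape (ignoring leading/trailing blanks) is: 11001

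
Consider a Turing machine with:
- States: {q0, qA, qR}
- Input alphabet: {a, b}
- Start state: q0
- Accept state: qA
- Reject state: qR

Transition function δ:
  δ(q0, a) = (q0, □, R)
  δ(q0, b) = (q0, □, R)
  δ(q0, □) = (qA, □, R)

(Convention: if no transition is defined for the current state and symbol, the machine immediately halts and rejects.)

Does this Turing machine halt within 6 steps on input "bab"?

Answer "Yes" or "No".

Execution trace:
Initial: [q0]bab
Step 1: δ(q0, b) = (q0, □, R) → □[q0]ab
Step 2: δ(q0, a) = (q0, □, R) → □□[q0]b
Step 3: δ(q0, b) = (q0, □, R) → □□□[q0]□
Step 4: δ(q0, □) = (qA, □, R) → □□□□[qA]□

The machine reaches the accept state qA and halts.
The machine halted after 4 steps (within the 6-step bound).

Answer: Yes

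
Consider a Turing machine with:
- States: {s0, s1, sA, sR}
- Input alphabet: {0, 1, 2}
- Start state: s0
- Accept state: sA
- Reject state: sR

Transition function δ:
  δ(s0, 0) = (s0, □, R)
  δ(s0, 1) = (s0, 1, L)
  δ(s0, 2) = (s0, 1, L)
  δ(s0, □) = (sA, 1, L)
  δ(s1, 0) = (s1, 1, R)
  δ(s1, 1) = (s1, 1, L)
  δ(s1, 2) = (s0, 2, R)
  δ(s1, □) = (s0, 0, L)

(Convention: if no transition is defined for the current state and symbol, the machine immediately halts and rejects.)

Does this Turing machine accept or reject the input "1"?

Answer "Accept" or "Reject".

Execution trace:
Initial: [s0]1
Step 1: δ(s0, 1) = (s0, 1, L) → [s0]□1
Step 2: δ(s0, □) = (sA, 1, L) → [sA]□11

The machine reaches the accept state sA and halts.

Answer: Accept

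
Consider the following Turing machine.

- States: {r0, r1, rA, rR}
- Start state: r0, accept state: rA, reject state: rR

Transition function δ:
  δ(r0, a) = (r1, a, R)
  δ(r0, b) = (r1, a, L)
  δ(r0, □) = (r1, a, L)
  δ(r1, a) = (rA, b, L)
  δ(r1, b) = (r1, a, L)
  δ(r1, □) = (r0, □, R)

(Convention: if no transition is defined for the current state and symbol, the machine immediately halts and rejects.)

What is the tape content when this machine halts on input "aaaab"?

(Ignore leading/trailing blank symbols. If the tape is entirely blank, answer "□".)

Execution trace:
Initial: [r0]aaaab
Step 1: δ(r0, a) = (r1, a, R) → a[r1]aaab
Step 2: δ(r1, a) = (rA, b, L) → [rA]abaab

The machine reaches the accept state rA and halts.

Final tape (ignoring leading/trailing blanks): abaab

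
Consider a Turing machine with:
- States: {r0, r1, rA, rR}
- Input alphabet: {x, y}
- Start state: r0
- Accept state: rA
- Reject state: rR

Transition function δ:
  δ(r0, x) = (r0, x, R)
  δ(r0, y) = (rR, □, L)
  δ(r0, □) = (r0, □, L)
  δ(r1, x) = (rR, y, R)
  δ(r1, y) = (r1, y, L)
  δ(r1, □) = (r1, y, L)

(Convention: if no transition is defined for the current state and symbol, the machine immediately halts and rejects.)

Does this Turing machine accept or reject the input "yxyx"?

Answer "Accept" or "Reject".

Execution trace:
Initial: [r0]yxyx
Step 1: δ(r0, y) = (rR, □, L) → [rR]□□xyx

The machine reaches the reject state rR and halts.

Answer: Reject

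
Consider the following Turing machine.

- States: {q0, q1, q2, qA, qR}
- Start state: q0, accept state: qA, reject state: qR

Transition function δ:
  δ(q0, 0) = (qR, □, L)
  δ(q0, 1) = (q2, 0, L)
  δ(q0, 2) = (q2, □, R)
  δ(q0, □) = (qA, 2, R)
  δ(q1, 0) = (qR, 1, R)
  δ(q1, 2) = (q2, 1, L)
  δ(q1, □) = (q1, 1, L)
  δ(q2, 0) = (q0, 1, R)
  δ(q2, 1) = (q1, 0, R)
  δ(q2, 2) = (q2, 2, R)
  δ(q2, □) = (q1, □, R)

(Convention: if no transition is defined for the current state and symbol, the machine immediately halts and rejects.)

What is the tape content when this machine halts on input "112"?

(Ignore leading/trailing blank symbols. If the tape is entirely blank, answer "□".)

Execution trace:
Initial: [q0]112
Step 1: δ(q0, 1) = (q2, 0, L) → [q2]□012
Step 2: δ(q2, □) = (q1, □, R) → □[q1]012
Step 3: δ(q1, 0) = (qR, 1, R) → □1[qR]12

The machine reaches the reject state qR and halts.

Final tape (ignoring leading/trailing blanks): 112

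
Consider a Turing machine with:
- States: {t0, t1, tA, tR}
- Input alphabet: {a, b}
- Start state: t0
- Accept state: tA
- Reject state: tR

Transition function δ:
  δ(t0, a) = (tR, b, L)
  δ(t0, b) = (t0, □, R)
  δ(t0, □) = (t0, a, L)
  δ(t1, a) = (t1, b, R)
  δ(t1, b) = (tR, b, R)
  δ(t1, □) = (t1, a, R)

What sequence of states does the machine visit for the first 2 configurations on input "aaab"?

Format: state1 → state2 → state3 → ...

Execution trace:
Initial: [t0]aaab
Step 1: δ(t0, a) = (tR, b, L) → [tR]□baab

The machine reaches the reject state tR and halts.

State sequence: t0 → tR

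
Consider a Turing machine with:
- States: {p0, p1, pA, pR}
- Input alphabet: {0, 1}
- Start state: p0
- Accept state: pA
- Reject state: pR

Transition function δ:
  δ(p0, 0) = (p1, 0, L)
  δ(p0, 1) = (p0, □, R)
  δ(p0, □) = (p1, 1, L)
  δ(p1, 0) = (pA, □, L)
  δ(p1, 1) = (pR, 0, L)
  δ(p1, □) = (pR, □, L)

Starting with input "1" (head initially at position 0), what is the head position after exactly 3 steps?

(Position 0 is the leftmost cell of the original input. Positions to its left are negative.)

Execution trace (head position shown):
Step 0: [p0]1  (head at position 0)
Step 1: move right → □[p0]□  (head at position 1)
Step 2: move left → [p1]□1  (head at position 0)
Step 3: move left → [pR]□□1  (head at position -1)

After 3 steps, the head is at position -1.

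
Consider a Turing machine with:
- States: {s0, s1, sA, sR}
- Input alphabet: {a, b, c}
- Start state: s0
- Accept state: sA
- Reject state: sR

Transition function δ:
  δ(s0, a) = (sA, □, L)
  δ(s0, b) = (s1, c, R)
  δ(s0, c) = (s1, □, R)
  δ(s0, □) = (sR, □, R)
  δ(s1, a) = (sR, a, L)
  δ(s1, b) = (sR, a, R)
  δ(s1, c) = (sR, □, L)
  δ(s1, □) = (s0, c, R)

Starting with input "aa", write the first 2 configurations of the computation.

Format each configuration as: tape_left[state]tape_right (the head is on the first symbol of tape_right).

Transitions applied:
Step 1: δ(s0, a) = (sA, □, L)

The first 2 configurations are:
[s0]aa ⊢ [sA]□□a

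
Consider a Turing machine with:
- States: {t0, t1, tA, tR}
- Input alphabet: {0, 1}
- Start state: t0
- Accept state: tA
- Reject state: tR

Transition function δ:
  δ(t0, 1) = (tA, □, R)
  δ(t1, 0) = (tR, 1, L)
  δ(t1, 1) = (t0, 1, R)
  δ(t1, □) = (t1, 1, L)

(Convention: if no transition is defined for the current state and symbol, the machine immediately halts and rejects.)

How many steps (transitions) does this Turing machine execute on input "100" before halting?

Execution trace:
Initial: [t0]100
Step 1: δ(t0, 1) = (tA, □, R) → □[tA]00

The machine reaches the accept state tA and halts.

The machine executed 1 step before halting.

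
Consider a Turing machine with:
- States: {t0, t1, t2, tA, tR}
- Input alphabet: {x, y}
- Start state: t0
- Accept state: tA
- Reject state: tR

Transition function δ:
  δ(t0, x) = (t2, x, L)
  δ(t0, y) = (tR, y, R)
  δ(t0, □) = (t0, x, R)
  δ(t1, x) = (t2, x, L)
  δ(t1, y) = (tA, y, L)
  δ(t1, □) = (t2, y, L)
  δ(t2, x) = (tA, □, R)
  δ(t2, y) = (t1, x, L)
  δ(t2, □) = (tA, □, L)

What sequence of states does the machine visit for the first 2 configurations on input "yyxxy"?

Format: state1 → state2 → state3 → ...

Execution trace:
Initial: [t0]yyxxy
Step 1: δ(t0, y) = (tR, y, R) → y[tR]yxxy

The machine reaches the reject state tR and halts.

State sequence: t0 → tR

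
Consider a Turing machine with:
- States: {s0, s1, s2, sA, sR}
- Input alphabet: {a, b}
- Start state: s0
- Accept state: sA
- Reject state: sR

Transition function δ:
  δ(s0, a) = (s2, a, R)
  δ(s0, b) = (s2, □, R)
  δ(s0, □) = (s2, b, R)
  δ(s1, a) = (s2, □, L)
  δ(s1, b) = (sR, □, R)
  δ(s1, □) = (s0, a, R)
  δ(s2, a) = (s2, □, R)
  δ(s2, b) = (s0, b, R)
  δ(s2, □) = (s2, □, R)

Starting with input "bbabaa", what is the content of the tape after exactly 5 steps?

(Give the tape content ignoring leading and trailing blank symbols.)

Execution trace:
Initial: [s0]bbabaa
Step 1: δ(s0, b) = (s2, □, R) → □[s2]babaa
Step 2: δ(s2, b) = (s0, b, R) → □b[s0]abaa
Step 3: δ(s0, a) = (s2, a, R) → □ba[s2]baa
Step 4: δ(s2, b) = (s0, b, R) → □bab[s0]aa
Step 5: δ(s0, a) = (s2, a, R) → □baba[s2]a

After 5 steps, the tape (ignoring leading/trailing blanks) is: babaa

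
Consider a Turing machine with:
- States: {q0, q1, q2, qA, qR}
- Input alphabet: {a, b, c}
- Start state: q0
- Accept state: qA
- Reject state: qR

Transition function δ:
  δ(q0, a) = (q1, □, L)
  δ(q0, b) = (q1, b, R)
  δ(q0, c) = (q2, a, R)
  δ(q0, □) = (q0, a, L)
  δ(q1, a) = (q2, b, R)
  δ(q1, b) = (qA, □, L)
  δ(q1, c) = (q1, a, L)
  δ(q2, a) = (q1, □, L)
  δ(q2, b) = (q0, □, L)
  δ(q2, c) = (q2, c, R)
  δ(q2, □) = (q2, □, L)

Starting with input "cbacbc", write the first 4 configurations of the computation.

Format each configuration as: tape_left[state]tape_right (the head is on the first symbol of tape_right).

Transitions applied:
Step 1: δ(q0, c) = (q2, a, R)
Step 2: δ(q2, b) = (q0, □, L)
Step 3: δ(q0, a) = (q1, □, L)

The first 4 configurations are:
[q0]cbacbc ⊢ a[q2]bacbc ⊢ [q0]a□acbc ⊢ [q1]□□□acbc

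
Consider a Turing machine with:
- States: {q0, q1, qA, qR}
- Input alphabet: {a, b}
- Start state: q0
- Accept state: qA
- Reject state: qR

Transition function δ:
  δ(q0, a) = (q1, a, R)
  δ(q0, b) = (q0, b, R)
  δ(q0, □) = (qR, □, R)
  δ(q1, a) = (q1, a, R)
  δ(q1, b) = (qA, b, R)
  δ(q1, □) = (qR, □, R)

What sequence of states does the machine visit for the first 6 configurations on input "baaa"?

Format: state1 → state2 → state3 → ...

Execution trace:
Initial: [q0]baaa
Step 1: δ(q0, b) = (q0, b, R) → b[q0]aaa
Step 2: δ(q0, a) = (q1, a, R) → ba[q1]aa
Step 3: δ(q1, a) = (q1, a, R) → baa[q1]a
Step 4: δ(q1, a) = (q1, a, R) → baaa[q1]□
Step 5: δ(q1, □) = (qR, □, R) → baaa□[qR]□

The machine reaches the reject state qR and halts.

State sequence: q0 → q0 → q1 → q1 → q1 → qR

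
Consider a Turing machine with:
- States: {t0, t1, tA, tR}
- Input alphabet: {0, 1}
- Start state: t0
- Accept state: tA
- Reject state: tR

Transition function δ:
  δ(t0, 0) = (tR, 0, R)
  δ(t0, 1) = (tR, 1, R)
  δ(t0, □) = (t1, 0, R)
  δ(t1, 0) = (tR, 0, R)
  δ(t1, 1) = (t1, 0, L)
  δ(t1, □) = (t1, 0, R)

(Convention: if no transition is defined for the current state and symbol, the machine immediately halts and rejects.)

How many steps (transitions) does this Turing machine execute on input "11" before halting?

Execution trace:
Initial: [t0]11
Step 1: δ(t0, 1) = (tR, 1, R) → 1[tR]1

The machine reaches the reject state tR and halts.

The machine executed 1 step before halting.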